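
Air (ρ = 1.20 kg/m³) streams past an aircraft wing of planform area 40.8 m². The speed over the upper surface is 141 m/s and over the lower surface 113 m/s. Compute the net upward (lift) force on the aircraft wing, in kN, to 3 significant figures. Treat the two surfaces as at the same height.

174 kN

With equal heights on the two surfaces, Bernoulli gives P_lower − P_upper = ½ρ(v_upper² − v_lower²).
ΔP = ½·1.20·(141² − 113²) = 4270 Pa.
Lift = ΔP · A = 4270 × 40.8 = 174000 N.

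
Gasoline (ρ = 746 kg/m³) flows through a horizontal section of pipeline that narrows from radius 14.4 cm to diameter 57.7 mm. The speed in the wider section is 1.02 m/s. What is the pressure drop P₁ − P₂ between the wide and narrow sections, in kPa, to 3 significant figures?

The volume flow rate is constant, so v₂ = (A₁/A₂)v₁ = (651/26.1)·1.02 = 25.4 m/s.
With no height change, Bernoulli's equation is P₁ + ½ρv₁² = P₂ + ½ρv₂².
P₁ − P₂ = ½·746·(25.4² − 1.02²) = ½·746·645 = 240000 Pa.

ΔP ≈ 240 kPa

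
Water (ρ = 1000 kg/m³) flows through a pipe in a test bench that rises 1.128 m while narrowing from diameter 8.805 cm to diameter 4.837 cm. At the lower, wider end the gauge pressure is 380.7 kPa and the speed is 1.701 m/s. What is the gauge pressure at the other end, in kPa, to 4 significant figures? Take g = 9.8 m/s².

P₂ ≈ 355.2 kPa

Continuity gives A₁v₁ = A₂v₂, so v₂ = (60.89 cm²)/(18.38 cm²) × 1.701 m/s = 5.637 m/s.
Applying Bernoulli between the two ends and solving for P₂: P₂ = P₁ + ½ρ(v₁² − v₂²) − ρgΔh.
P₂ = 380700 + ½·1000·(1.701² − 5.637²) − 1000·9.8·(+1.128) = 380700 + (-14440) − (11050) = 355200 Pa.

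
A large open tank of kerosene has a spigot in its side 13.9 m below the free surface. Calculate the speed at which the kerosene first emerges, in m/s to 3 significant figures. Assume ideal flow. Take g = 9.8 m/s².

v = 16.5 m/s

With the surface at rest and both surface and jet at atmospheric pressure, Bernoulli gives ρg h = ½ρv², so v = √(2gh) = √(2·9.8·13.9) = 16.5 m/s.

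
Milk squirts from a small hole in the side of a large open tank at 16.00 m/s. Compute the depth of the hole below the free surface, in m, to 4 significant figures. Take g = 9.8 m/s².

h ≈ 13.06 m

Torricelli: v = √(2gh), so h = v²/(2g).
h = 16.00²/(2·9.8) = 256.0/19.60 = 13.06 m.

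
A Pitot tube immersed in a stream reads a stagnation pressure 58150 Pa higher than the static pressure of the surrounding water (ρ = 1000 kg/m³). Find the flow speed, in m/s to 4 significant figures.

At the stagnation point the flow is brought to rest, so Bernoulli gives P_stag − P_static = ½ρv².
v = √(2ΔP/ρ) = √(2·58150/1000) = 10.78 m/s.

v = 10.78 m/s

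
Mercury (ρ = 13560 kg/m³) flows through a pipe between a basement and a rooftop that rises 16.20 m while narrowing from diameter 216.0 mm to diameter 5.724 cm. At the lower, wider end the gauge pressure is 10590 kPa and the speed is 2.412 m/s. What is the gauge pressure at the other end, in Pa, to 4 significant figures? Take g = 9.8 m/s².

P₂ ≈ 478300 Pa

Mass conservation (A₁v₁ = A₂v₂) gives v₂ = 2.412 × 366.4/25.73 = 34.35 m/s.
Applying Bernoulli between the two ends and solving for P₂: P₂ = P₁ + ½ρ(v₁² − v₂²) − ρgΔh.
P₂ = 10590000 + ½·13560·(2.412² − 34.35²) − 13560·9.8·(+16.20) = 10590000 + (-7959000) − (2153000) = 478300 Pa.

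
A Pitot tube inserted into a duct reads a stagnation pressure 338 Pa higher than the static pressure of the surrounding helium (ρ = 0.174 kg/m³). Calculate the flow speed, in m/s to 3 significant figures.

At the stagnation point the flow is brought to rest, so Bernoulli gives P_stag − P_static = ½ρv².
v = √(2ΔP/ρ) = √(2·338/0.174) = 62.3 m/s.

v ≈ 62.3 m/s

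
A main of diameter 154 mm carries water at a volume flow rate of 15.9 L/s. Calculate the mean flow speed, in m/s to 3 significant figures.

v ≈ 0.854 m/s

Q = 15.9 L/s = 0.0159 m³/s.
v = Q/A = 0.0159 / 0.0186 = 0.854 m/s.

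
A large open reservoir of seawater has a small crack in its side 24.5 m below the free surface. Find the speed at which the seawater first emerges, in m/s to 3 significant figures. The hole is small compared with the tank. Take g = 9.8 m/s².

With the surface at rest and both surface and jet at atmospheric pressure, Bernoulli gives ρg h = ½ρv², so v = √(2gh) = √(2·9.8·24.5) = 21.9 m/s.

v = 21.9 m/s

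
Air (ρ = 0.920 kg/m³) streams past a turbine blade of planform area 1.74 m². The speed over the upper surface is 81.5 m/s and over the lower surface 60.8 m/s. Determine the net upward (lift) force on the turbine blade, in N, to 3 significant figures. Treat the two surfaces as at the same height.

F = 2360 N

From P + ½ρv² = const at equal height, P_low − P_up = ½ρ(v_up² − v_low²).
ΔP = ½·0.920·(81.5² − 60.8²) = 1350 Pa.
Lift = ΔP · A = 1350 × 1.74 = 2360 N.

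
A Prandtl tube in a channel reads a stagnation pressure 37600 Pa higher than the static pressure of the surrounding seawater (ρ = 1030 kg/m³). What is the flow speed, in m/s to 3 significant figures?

v ≈ 8.54 m/s

The dynamic pressure equals the rise in static pressure at the stagnation point: ΔP = ½ρv².
v = √(2ΔP/ρ) = √(2·37600/1030) = 8.54 m/s.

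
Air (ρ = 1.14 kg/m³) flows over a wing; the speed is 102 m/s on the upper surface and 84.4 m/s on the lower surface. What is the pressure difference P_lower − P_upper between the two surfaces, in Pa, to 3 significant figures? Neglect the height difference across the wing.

With negligible Δh, P + ½ρv² is constant, so P_low − P_up = ½ρ(v_up² − v_low²).
ΔP = ½·1.14·(102² − 84.4²) = 1870 Pa.

ΔP ≈ 1870 Pa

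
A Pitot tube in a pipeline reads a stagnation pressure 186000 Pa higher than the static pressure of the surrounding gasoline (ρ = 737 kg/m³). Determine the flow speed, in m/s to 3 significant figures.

The dynamic pressure equals the rise in static pressure at the stagnation point: ΔP = ½ρv².
v = √(2ΔP/ρ) = √(2·186000/737) = 22.5 m/s.

v ≈ 22.5 m/s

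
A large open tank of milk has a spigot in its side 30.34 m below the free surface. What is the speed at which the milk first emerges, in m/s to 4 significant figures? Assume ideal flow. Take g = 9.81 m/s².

v ≈ 24.40 m/s

The surface is effectively still and both ends are open, so ½v² = gh and v = √(2·9.81·30.34) = 24.40 m/s.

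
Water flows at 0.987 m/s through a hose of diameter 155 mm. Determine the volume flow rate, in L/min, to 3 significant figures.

Q = A·v = 0.0189 m² × 0.987 m/s = 0.0186 m³/s.
Converting: 0.0186 m³/s × 60000 = 1120 L/min.

Q ≈ 1120 L/min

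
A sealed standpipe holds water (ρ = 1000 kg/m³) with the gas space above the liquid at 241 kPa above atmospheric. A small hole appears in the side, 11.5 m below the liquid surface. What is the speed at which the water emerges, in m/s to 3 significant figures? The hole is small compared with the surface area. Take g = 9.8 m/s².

26.6 m/s

Take point 1 at the surface (v₁ ≈ 0) and point 2 at the hole (at atmospheric pressure). Bernoulli: P₁ + ρg h = P_atm + ½ρv₂².
With P₁ − P_atm = 241000 Pa, v₂ = √(2gh + 2ΔP/ρ) = √(2·9.8·11.5 + 2·241000/1000) = 26.6 m/s.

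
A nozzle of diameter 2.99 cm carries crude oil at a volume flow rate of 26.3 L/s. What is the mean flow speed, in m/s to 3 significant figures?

v = 37.5 m/s

Q = 26.3 L/s = 0.0263 m³/s.
v = Q/A = 0.0263 / 0.000702 = 37.5 m/s.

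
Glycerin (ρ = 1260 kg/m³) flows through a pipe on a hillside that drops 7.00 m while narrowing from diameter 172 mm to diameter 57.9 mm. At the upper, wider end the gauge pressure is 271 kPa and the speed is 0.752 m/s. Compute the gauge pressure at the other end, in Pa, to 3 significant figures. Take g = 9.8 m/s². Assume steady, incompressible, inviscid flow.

330000 Pa

The volume flow rate is constant, so v₂ = (A₁/A₂)v₁ = (232/26.3)·0.752 = 6.64 m/s.
Bernoulli: P₁ + ½ρv₁² + ρg h₁ = P₂ + ½ρv₂² + ρg h₂, so P₂ = P₁ + ½ρ(v₁² − v₂²) − ρg(h₂ − h₁).
P₂ = 271000 + ½·1260·(0.752² − 6.64²) − 1260·9.8·(−7.00) = 271000 + (-27400) − (-86400) = 330000 Pa.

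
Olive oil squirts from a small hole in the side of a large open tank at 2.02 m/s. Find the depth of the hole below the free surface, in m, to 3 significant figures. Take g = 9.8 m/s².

h = 0.208 m

For a small hole in a large open tank, ½v² = gh, giving h = v²/(2g).
h = 2.02²/(2·9.8) = 4.08/19.60 = 0.208 m.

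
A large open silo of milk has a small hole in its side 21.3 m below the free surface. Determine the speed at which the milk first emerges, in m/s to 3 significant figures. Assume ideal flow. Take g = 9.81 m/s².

Bernoulli from surface to hole (P equal, v_surface ≈ 0): v = √(2gh) = √(2×9.81×21.3) = 20.4 m/s.

v ≈ 20.4 m/s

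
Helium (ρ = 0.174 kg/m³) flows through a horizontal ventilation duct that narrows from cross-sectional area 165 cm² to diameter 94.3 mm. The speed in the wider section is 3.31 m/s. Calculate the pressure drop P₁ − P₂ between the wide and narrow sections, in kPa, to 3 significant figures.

By continuity, v₂ = v₁·A₁/A₂ = 3.31·(165/69.8) = 7.82 m/s.
With no height change, Bernoulli's equation is P₁ + ½ρv₁² = P₂ + ½ρv₂².
P₁ − P₂ = ½·0.174·(7.82² − 3.31²) = ½·0.174·50.2 = 4.37 Pa.

ΔP ≈ 0.00437 kPa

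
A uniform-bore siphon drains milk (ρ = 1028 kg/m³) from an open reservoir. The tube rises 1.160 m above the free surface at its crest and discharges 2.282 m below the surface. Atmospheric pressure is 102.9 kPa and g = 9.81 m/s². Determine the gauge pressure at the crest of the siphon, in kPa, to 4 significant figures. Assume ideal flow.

-34.71 kPa

From the surface to the outlet (both open to atmosphere, surface at rest): v = √(2g·h_out) = √(2·9.81·2.282) = 6.691 m/s.
Continuity keeps v the same throughout the tube; from surface to crest, P_atm + 0 = P_top + ½ρv² + ρg·h_top.
P_top = 102900 − ½·1028·6.691² − 1028·9.81·1.160 = 68190 Pa. So P_gauge = P_top − P_atm = -34710 Pa.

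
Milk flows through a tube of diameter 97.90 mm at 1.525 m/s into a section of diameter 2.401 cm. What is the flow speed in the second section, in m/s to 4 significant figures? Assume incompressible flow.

Mass conservation (A₁v₁ = A₂v₂) gives v₂ = 1.525 × 75.28/4.528 = 25.35 m/s.

25.35 m/s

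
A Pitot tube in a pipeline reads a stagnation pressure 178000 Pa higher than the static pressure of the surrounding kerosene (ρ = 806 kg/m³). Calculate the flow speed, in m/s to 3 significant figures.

The dynamic pressure equals the rise in static pressure at the stagnation point: ΔP = ½ρv².
v = √(2ΔP/ρ) = √(2·178000/806) = 21.0 m/s.

v ≈ 21.0 m/s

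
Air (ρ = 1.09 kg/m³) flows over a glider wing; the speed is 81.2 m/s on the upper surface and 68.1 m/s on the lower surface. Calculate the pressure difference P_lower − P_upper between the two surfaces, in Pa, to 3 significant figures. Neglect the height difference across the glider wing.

The pressure is lower where the speed is higher: ΔP = ½ρ(v_up² − v_low²).
ΔP = ½·1.09·(81.2² − 68.1²) = 1070 Pa.

ΔP ≈ 1070 Pa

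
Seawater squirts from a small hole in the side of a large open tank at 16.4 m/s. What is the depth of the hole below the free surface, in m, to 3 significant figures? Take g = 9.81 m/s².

h ≈ 13.7 m

Torricelli: v = √(2gh), so h = v²/(2g).
h = 16.4²/(2·9.81) = 269/19.62 = 13.7 m.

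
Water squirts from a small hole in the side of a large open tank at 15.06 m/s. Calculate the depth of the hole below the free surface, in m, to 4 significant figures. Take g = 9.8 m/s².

h ≈ 11.57 m

For a small hole in a large open tank, ½v² = gh, giving h = v²/(2g).
h = 15.06²/(2·9.8) = 226.8/19.60 = 11.57 m.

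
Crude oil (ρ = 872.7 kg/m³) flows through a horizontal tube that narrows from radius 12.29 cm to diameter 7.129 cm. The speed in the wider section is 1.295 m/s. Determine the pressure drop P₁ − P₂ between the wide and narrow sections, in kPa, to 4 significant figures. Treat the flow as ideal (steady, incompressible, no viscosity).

Mass conservation (A₁v₁ = A₂v₂) gives v₂ = 1.295 × 474.5/39.92 = 15.39 m/s.
The pipe is horizontal, so Bernoulli reduces to P₁ + ½ρv₁² = P₂ + ½ρv₂².
P₁ − P₂ = ½·872.7·(15.39² − 1.295²) = ½·872.7·235.3 = 102700 Pa.

ΔP ≈ 102.7 kPa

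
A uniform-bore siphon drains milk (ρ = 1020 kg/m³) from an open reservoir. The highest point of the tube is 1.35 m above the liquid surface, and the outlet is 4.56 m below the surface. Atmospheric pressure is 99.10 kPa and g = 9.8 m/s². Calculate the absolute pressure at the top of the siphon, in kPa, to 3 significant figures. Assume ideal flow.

The outlet speed comes from Torricelli: v = √(2g·4.56) = 9.45 m/s.
Continuity keeps v the same throughout the tube; from surface to crest, P_atm + 0 = P_top + ½ρv² + ρg·h_top.
P_top = 99100 − ½·1020·9.45² − 1020·9.8·1.35 = 40000 Pa.

40.0 kPa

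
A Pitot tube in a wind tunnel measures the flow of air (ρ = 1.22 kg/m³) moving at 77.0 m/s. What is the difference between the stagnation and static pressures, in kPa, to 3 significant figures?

The dynamic pressure equals the rise in static pressure at the stagnation point: ΔP = ½ρv².
ΔP = ½·1.22·77.0² = 3620 Pa.

ΔP ≈ 3.62 kPa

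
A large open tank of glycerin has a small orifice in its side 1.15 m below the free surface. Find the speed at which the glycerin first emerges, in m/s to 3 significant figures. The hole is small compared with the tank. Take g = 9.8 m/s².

The surface is effectively still and both ends are open, so ½v² = gh and v = √(2·9.8·1.15) = 4.75 m/s.

v = 4.75 m/s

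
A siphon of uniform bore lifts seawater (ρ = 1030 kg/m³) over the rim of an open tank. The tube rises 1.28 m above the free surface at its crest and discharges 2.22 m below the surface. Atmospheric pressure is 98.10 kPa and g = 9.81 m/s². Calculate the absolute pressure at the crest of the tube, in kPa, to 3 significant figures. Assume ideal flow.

P_top ≈ 62.7 kPa

Bernoulli surface→outlet gives ½v² = g·h_out, so v = √(2·9.81·2.22) = 6.60 m/s.
The bore is uniform, so the speed at the crest is the same v. Bernoulli surface→crest: P_atm = P_top + ½ρv² + ρg·h_top.
P_top = 98100 − ½·1030·6.60² − 1030·9.81·1.28 = 62700 Pa.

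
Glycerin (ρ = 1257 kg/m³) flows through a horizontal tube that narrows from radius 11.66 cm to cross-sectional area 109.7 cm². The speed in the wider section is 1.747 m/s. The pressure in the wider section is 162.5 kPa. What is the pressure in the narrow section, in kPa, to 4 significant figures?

Continuity gives A₁v₁ = A₂v₂, so v₂ = (427.1 cm²)/(109.7 cm²) × 1.747 m/s = 6.802 m/s.
Along the horizontal streamline, P + ½ρv² is constant.
P₂ = P₁ − ½ρ(v₂² − v₁²) = 162500 − ½·1257·(6.802² − 1.747²) = 162500 − 27160 = 135300 Pa.

P₂ = 135.3 kPa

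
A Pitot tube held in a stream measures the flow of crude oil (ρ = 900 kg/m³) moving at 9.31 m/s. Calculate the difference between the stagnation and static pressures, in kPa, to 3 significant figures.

The dynamic pressure equals the rise in static pressure at the stagnation point: ΔP = ½ρv².
ΔP = ½·900·9.31² = 39000 Pa.

39.0 kPa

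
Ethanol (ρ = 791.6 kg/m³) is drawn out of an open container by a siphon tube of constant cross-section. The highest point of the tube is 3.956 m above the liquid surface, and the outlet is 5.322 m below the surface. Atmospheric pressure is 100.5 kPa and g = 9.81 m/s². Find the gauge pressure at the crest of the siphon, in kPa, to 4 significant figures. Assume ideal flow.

P_gauge ≈ -72.05 kPa

From the surface to the outlet (both open to atmosphere, surface at rest): v = √(2g·h_out) = √(2·9.81·5.322) = 10.22 m/s.
Continuity keeps v the same throughout the tube; from surface to crest, P_atm + 0 = P_top + ½ρv² + ρg·h_top.
P_top = 100500 − ½·791.6·10.22² − 791.6·9.81·3.956 = 28450 Pa. So P_gauge = P_top − P_atm = -72050 Pa.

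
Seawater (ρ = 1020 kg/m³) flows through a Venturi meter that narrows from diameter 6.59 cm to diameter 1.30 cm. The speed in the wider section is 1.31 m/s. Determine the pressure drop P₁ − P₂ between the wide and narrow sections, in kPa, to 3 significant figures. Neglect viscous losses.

By continuity, v₂ = v₁·A₁/A₂ = 1.31·(34.1/1.33) = 33.7 m/s.
The pipe is horizontal, so Bernoulli reduces to P₁ + ½ρv₁² = P₂ + ½ρv₂².
P₁ − P₂ = ½·1020·(33.7² − 1.31²) = ½·1020·1130 = 577000 Pa.

ΔP ≈ 577 kPa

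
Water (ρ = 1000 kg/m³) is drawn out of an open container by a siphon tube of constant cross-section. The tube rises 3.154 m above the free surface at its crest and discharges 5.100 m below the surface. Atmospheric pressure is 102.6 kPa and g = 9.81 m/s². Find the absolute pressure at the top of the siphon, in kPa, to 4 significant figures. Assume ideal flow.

P_top ≈ 21.63 kPa

From the surface to the outlet (both open to atmosphere, surface at rest): v = √(2g·h_out) = √(2·9.81·5.100) = 10.00 m/s.
Continuity keeps v the same throughout the tube; from surface to crest, P_atm + 0 = P_top + ½ρv² + ρg·h_top.
P_top = 102600 − ½·1000·10.00² − 1000·9.81·3.154 = 21630 Pa.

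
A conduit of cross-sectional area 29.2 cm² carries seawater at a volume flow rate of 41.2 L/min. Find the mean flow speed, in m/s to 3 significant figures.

Q = 41.2 L/min = 0.000687 m³/s.
v = Q/A = 0.000687 / 0.00292 = 0.235 m/s.

v ≈ 0.235 m/s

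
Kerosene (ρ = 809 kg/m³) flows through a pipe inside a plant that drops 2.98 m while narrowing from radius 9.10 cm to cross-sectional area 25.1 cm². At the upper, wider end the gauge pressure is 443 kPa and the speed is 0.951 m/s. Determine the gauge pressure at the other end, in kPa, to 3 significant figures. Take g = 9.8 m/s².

P₂ = 428 kPa

Mass conservation (A₁v₁ = A₂v₂) gives v₂ = 0.951 × 260/25.1 = 9.86 m/s.
Bernoulli: P₁ + ½ρv₁² + ρg h₁ = P₂ + ½ρv₂² + ρg h₂, so P₂ = P₁ + ½ρ(v₁² − v₂²) − ρg(h₂ − h₁).
P₂ = 443000 + ½·809·(0.951² − 9.86²) − 809·9.8·(−2.98) = 443000 + (-38900) − (-23600) = 428000 Pa.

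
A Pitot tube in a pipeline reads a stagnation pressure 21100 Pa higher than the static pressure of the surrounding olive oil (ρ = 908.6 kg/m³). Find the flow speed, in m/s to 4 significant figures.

The dynamic pressure equals the rise in static pressure at the stagnation point: ΔP = ½ρv².
v = √(2ΔP/ρ) = √(2·21100/908.6) = 6.815 m/s.

v ≈ 6.815 m/s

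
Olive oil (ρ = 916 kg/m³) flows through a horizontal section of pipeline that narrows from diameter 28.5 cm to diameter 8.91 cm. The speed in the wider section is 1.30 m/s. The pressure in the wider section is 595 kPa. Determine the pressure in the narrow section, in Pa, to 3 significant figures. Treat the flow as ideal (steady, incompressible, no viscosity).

Continuity gives A₁v₁ = A₂v₂, so v₂ = (638 cm²)/(62.4 cm²) × 1.30 m/s = 13.3 m/s.
Along the horizontal streamline, P + ½ρv² is constant.
P₂ = P₁ − ½ρ(v₂² − v₁²) = 595000 − ½·916·(13.3² − 1.30²) = 595000 − 80300 = 515000 Pa.

P₂ = 515000 Pa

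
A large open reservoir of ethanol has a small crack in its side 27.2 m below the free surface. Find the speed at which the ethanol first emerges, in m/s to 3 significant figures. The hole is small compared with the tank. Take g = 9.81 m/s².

v ≈ 23.1 m/s

With the surface at rest and both surface and jet at atmospheric pressure, Bernoulli gives ρg h = ½ρv², so v = √(2gh) = √(2·9.81·27.2) = 23.1 m/s.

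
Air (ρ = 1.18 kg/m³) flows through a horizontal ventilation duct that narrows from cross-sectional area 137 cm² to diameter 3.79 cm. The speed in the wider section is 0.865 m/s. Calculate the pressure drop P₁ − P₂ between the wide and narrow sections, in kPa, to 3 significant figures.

Mass conservation (A₁v₁ = A₂v₂) gives v₂ = 0.865 × 137/11.3 = 10.5 m/s.
With no height change, Bernoulli's equation is P₁ + ½ρv₁² = P₂ + ½ρv₂².
P₁ − P₂ = ½·1.18·(10.5² − 0.865²) = ½·1.18·110 = 64.7 Pa.

ΔP ≈ 0.0647 kPa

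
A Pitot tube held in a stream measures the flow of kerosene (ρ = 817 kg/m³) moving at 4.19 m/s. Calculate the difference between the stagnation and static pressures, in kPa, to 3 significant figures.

At the stagnation point the flow is brought to rest, so Bernoulli gives P_stag − P_static = ½ρv².
ΔP = ½·817·4.19² = 7170 Pa.

7.17 kPa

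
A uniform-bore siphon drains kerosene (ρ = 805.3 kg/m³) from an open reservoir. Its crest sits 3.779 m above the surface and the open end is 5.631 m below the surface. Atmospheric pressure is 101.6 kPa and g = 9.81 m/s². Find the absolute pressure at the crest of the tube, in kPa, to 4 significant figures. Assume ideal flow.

P_top = 27.26 kPa

From the surface to the outlet (both open to atmosphere, surface at rest): v = √(2g·h_out) = √(2·9.81·5.631) = 10.51 m/s.
The bore is uniform, so the speed at the crest is the same v. Bernoulli surface→crest: P_atm = P_top + ½ρv² + ρg·h_top.
P_top = 101600 − ½·805.3·10.51² − 805.3·9.81·3.779 = 27260 Pa.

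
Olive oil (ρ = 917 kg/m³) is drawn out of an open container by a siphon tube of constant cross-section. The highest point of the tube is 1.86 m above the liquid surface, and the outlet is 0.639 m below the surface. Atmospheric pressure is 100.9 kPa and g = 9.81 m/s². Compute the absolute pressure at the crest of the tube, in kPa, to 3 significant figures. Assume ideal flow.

From the surface to the outlet (both open to atmosphere, surface at rest): v = √(2g·h_out) = √(2·9.81·0.639) = 3.54 m/s.
With constant cross-section the crest speed equals v; applying Bernoulli from the surface up to the crest, P_top = P_atm − ½ρv² − ρg·h_top.
P_top = 100900 − ½·917·3.54² − 917·9.81·1.86 = 78400 Pa.

P_top = 78.4 kPa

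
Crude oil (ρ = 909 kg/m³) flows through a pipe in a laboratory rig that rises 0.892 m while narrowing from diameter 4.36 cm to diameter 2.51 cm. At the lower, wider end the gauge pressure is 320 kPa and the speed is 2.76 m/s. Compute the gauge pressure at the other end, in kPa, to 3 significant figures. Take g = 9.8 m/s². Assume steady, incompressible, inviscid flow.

The volume flow rate is constant, so v₂ = (A₁/A₂)v₁ = (14.9/4.95)·2.76 = 8.33 m/s.
Applying Bernoulli between the two ends and solving for P₂: P₂ = P₁ + ½ρ(v₁² − v₂²) − ρgΔh.
P₂ = 320000 + ½·909·(2.76² − 8.33²) − 909·9.8·(+0.892) = 320000 + (-28100) − (7950) = 284000 Pa.

P₂ ≈ 284 kPa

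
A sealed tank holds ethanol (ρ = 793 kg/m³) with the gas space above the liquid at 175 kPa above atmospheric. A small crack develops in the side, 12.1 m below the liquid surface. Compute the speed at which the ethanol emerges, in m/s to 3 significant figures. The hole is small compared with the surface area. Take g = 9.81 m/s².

Take point 1 at the surface (v₁ ≈ 0) and point 2 at the hole (at atmospheric pressure). Bernoulli: P₁ + ρg h = P_atm + ½ρv₂².
With P₁ − P_atm = 175000 Pa, v₂ = √(2gh + 2ΔP/ρ) = √(2·9.81·12.1 + 2·175000/793) = 26.1 m/s.

v ≈ 26.1 m/s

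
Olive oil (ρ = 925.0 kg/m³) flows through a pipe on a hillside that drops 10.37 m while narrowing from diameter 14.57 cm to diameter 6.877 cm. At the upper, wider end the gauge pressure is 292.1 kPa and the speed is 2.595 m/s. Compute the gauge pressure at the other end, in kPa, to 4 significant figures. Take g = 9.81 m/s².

Continuity gives A₁v₁ = A₂v₂, so v₂ = (166.7 cm²)/(37.14 cm²) × 2.595 m/s = 11.65 m/s.
Bernoulli: P₁ + ½ρv₁² + ρg h₁ = P₂ + ½ρv₂² + ρg h₂, so P₂ = P₁ + ½ρ(v₁² − v₂²) − ρg(h₂ − h₁).
P₂ = 292100 + ½·925.0·(2.595² − 11.65²) − 925.0·9.81·(−10.37) = 292100 + (-59640) − (-94100) = 326600 Pa.

326.6 kPa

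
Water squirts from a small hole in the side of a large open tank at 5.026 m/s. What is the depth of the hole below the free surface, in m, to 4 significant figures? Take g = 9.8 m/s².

For a small hole in a large open tank, ½v² = gh, giving h = v²/(2g).
h = 5.026²/(2·9.8) = 25.26/19.60 = 1.289 m.

h = 1.289 m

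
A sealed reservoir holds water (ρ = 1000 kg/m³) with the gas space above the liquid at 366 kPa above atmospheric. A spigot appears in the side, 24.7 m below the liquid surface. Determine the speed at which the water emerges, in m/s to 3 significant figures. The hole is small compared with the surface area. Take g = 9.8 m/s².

v = 34.9 m/s

Take point 1 at the surface (v₁ ≈ 0) and point 2 at the hole (at atmospheric pressure). Bernoulli: P₁ + ρg h = P_atm + ½ρv₂².
With P₁ − P_atm = 366000 Pa, v₂ = √(2gh + 2ΔP/ρ) = √(2·9.8·24.7 + 2·366000/1000) = 34.9 m/s.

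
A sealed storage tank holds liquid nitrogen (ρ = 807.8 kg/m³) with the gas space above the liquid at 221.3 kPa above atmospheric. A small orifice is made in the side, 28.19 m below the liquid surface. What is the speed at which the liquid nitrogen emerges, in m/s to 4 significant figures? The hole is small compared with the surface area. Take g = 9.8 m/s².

Take point 1 at the surface (v₁ ≈ 0) and point 2 at the hole (at atmospheric pressure). Bernoulli: P₁ + ρg h = P_atm + ½ρv₂².
With P₁ − P_atm = 221300 Pa, v₂ = √(2gh + 2ΔP/ρ) = √(2·9.8·28.19 + 2·221300/807.8) = 33.17 m/s.

33.17 m/s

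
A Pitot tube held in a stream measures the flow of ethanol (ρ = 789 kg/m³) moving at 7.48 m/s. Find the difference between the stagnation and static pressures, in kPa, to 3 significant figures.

ΔP ≈ 22.1 kPa

The dynamic pressure equals the rise in static pressure at the stagnation point: ΔP = ½ρv².
ΔP = ½·789·7.48² = 22100 Pa.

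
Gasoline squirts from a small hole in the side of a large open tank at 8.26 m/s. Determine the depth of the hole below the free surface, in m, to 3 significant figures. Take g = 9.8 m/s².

Inverting v = √(2gh) gives h = v² / 2g.
h = 8.26²/(2·9.8) = 68.2/19.60 = 3.48 m.

h = 3.48 m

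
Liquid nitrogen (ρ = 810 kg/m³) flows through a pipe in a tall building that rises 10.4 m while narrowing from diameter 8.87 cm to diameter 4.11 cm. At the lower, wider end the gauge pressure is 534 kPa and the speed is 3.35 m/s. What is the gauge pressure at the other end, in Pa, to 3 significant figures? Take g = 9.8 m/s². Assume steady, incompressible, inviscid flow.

357000 Pa

The volume flow rate is constant, so v₂ = (A₁/A₂)v₁ = (61.8/13.3)·3.35 = 15.6 m/s.
Applying Bernoulli between the two ends and solving for P₂: P₂ = P₁ + ½ρ(v₁² − v₂²) − ρgΔh.
P₂ = 534000 + ½·810·(3.35² − 15.6²) − 810·9.8·(+10.4) = 534000 + (-94100) − (82600) = 357000 Pa.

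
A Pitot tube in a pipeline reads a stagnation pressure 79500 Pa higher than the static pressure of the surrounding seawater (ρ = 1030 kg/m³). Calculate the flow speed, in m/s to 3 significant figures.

12.4 m/s

At the stagnation point the flow is brought to rest, so Bernoulli gives P_stag − P_static = ½ρv².
v = √(2ΔP/ρ) = √(2·79500/1030) = 12.4 m/s.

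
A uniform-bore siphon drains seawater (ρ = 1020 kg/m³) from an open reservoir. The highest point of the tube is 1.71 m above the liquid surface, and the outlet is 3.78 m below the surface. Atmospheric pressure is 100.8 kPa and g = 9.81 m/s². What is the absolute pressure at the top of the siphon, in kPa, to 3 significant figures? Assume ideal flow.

P_top ≈ 45.9 kPa

The outlet speed comes from Torricelli: v = √(2g·3.78) = 8.61 m/s.
The bore is uniform, so the speed at the crest is the same v. Bernoulli surface→crest: P_atm = P_top + ½ρv² + ρg·h_top.
P_top = 100800 − ½·1020·8.61² − 1020·9.81·1.71 = 45900 Pa.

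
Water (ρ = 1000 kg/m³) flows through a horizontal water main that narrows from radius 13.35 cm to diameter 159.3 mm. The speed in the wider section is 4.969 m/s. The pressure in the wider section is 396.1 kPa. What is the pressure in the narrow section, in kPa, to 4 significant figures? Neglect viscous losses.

P₂ = 311.0 kPa

The volume flow rate is constant, so v₂ = (A₁/A₂)v₁ = (559.9/199.3)·4.969 = 13.96 m/s.
Bernoulli (h₁ = h₂): P₁ − P₂ = ½ρ(v₂² − v₁²).
P₂ = P₁ − ½ρ(v₂² − v₁²) = 396100 − ½·1000·(13.96² − 4.969²) = 396100 − 85080 = 311000 Pa.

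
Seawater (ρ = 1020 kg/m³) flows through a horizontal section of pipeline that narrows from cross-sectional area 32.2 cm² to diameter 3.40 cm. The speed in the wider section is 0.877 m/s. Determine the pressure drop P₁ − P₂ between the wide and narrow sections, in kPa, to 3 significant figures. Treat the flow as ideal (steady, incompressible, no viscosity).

ΔP ≈ 4.54 kPa

By continuity, v₂ = v₁·A₁/A₂ = 0.877·(32.2/9.08) = 3.11 m/s.
The pipe is horizontal, so Bernoulli reduces to P₁ + ½ρv₁² = P₂ + ½ρv₂².
P₁ − P₂ = ½·1020·(3.11² − 0.877²) = ½·1020·8.91 = 4540 Pa.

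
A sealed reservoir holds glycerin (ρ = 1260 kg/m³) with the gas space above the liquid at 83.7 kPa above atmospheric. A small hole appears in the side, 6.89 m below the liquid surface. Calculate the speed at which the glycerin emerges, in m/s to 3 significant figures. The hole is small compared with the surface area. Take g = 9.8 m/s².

Take point 1 at the surface (v₁ ≈ 0) and point 2 at the hole (at atmospheric pressure). Bernoulli: P₁ + ρg h = P_atm + ½ρv₂².
With P₁ − P_atm = 83700 Pa, v₂ = √(2gh + 2ΔP/ρ) = √(2·9.8·6.89 + 2·83700/1260) = 16.4 m/s.

16.4 m/s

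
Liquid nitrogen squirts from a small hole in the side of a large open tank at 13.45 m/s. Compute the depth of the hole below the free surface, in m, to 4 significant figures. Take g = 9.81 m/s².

9.220 m

For a small hole in a large open tank, ½v² = gh, giving h = v²/(2g).
h = 13.45²/(2·9.81) = 180.9/19.62 = 9.220 m.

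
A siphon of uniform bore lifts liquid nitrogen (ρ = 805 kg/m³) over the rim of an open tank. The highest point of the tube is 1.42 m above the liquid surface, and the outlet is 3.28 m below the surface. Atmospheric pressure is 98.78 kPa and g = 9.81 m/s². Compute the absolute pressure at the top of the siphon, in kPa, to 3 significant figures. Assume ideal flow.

61.7 kPa

From the surface to the outlet (both open to atmosphere, surface at rest): v = √(2g·h_out) = √(2·9.81·3.28) = 8.02 m/s.
Continuity keeps v the same throughout the tube; from surface to crest, P_atm + 0 = P_top + ½ρv² + ρg·h_top.
P_top = 98780 − ½·805·8.02² − 805·9.81·1.42 = 61700 Pa.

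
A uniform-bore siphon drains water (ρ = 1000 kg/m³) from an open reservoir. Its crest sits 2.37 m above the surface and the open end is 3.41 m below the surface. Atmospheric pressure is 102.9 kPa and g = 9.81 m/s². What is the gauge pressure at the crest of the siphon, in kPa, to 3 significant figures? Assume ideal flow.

P_gauge ≈ -56.7 kPa

The outlet speed comes from Torricelli: v = √(2g·3.41) = 8.18 m/s.
Continuity keeps v the same throughout the tube; from surface to crest, P_atm + 0 = P_top + ½ρv² + ρg·h_top.
P_top = 102900 − ½·1000·8.18² − 1000·9.81·2.37 = 46200 Pa. So P_gauge = P_top − P_atm = -56700 Pa.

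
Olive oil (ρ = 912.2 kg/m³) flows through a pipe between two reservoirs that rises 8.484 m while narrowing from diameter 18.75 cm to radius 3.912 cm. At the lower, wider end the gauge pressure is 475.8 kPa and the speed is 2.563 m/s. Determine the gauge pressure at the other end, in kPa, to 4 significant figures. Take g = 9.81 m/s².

The volume flow rate is constant, so v₂ = (A₁/A₂)v₁ = (276.1/48.08)·2.563 = 14.72 m/s.
Applying Bernoulli between the two ends and solving for P₂: P₂ = P₁ + ½ρ(v₁² − v₂²) − ρgΔh.
P₂ = 475800 + ½·912.2·(2.563² − 14.72²) − 912.2·9.81·(+8.484) = 475800 + (-95820) − (75920) = 304100 Pa.

P₂ ≈ 304.1 kPa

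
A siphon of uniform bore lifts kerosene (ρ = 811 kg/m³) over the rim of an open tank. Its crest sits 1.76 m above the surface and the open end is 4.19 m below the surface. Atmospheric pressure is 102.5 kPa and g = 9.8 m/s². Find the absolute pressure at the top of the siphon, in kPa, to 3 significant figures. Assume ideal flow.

Bernoulli surface→outlet gives ½v² = g·h_out, so v = √(2·9.8·4.19) = 9.06 m/s.
Continuity keeps v the same throughout the tube; from surface to crest, P_atm + 0 = P_top + ½ρv² + ρg·h_top.
P_top = 102500 − ½·811·9.06² − 811·9.8·1.76 = 55200 Pa.

P_top ≈ 55.2 kPa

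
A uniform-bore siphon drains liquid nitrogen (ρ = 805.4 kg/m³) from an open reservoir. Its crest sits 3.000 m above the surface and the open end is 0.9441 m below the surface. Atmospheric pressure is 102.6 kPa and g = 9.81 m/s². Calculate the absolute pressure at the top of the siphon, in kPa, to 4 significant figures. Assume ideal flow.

71.44 kPa

Bernoulli surface→outlet gives ½v² = g·h_out, so v = √(2·9.81·0.9441) = 4.304 m/s.
Continuity keeps v the same throughout the tube; from surface to crest, P_atm + 0 = P_top + ½ρv² + ρg·h_top.
P_top = 102600 − ½·805.4·4.304² − 805.4·9.81·3.000 = 71440 Pa.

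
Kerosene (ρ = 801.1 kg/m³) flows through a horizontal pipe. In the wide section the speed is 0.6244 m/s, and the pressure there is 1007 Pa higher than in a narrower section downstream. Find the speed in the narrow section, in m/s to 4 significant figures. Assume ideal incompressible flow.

With h₁ = h₂, rearranging Bernoulli gives v₂ = √(v₁² + 2ΔP/ρ).
v₂ = √(0.6244² + 2·1007/801.1) = √(0.3899 + 2.514) = 1.704 m/s.

v₂ = 1.704 m/s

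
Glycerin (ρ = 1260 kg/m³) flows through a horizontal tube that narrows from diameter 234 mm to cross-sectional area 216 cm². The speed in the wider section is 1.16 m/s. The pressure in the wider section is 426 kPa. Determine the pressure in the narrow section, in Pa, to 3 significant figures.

P₂ ≈ 423000 Pa

The volume flow rate is constant, so v₂ = (A₁/A₂)v₁ = (430/216)·1.16 = 2.31 m/s.
With no height change, Bernoulli's equation is P₁ + ½ρv₁² = P₂ + ½ρv₂².
P₂ = P₁ − ½ρ(v₂² − v₁²) = 426000 − ½·1260·(2.31² − 1.16²) = 426000 − 2510 = 423000 Pa.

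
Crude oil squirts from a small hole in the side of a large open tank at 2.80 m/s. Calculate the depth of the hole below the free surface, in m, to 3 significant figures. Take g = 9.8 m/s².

0.400 m

For a small hole in a large open tank, ½v² = gh, giving h = v²/(2g).
h = 2.80²/(2·9.8) = 7.84/19.60 = 0.400 m.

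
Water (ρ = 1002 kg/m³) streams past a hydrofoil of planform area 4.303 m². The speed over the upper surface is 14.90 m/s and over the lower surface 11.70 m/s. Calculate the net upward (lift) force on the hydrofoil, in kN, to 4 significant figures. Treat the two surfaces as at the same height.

183.5 kN

With equal heights on the two surfaces, Bernoulli gives P_lower − P_upper = ½ρ(v_upper² − v_lower²).
ΔP = ½·1002·(14.90² − 11.70²) = 42650 Pa.
Lift = ΔP · A = 42650 × 4.303 = 183500 N.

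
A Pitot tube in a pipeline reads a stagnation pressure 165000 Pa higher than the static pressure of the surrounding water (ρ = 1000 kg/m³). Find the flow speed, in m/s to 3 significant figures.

v = 18.2 m/s

The dynamic pressure equals the rise in static pressure at the stagnation point: ΔP = ½ρv².
v = √(2ΔP/ρ) = √(2·165000/1000) = 18.2 m/s.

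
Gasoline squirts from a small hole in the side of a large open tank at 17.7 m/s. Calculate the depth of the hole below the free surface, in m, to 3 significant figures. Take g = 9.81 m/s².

16.0 m

Torricelli: v = √(2gh), so h = v²/(2g).
h = 17.7²/(2·9.81) = 313/19.62 = 16.0 m.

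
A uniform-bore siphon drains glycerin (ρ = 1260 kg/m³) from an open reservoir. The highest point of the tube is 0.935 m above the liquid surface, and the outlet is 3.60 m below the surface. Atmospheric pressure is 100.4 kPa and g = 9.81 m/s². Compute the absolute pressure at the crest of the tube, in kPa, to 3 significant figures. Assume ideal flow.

From the surface to the outlet (both open to atmosphere, surface at rest): v = √(2g·h_out) = √(2·9.81·3.60) = 8.40 m/s.
With constant cross-section the crest speed equals v; applying Bernoulli from the surface up to the crest, P_top = P_atm − ½ρv² − ρg·h_top.
P_top = 100400 − ½·1260·8.40² − 1260·9.81·0.935 = 44300 Pa.

P_top ≈ 44.3 kPa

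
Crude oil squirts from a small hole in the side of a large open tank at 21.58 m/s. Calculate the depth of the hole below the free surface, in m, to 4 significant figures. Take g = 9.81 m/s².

h ≈ 23.74 m

Torricelli: v = √(2gh), so h = v²/(2g).
h = 21.58²/(2·9.81) = 465.7/19.62 = 23.74 m.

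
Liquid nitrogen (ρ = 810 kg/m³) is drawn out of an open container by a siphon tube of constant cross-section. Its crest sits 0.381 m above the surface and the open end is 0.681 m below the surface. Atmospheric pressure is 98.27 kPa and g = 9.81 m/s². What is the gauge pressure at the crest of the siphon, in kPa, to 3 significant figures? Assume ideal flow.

P_gauge ≈ -8.44 kPa

Bernoulli surface→outlet gives ½v² = g·h_out, so v = √(2·9.81·0.681) = 3.66 m/s.
The bore is uniform, so the speed at the crest is the same v. Bernoulli surface→crest: P_atm = P_top + ½ρv² + ρg·h_top.
P_top = 98270 − ½·810·3.66² − 810·9.81·0.381 = 89800 Pa. So P_gauge = P_top − P_atm = -8440 Pa.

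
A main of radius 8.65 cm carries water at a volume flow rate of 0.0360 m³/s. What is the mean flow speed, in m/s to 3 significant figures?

Q = 0.0360 m³/s = 0.0360 m³/s.
v = Q/A = 0.0360 / 0.0235 = 1.53 m/s.

v = 1.53 m/s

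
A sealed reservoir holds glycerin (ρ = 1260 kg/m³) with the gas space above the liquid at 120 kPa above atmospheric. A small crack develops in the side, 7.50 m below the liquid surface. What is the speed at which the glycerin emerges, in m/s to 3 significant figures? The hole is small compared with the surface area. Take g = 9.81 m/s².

v ≈ 18.4 m/s

Take point 1 at the surface (v₁ ≈ 0) and point 2 at the hole (at atmospheric pressure). Bernoulli: P₁ + ρg h = P_atm + ½ρv₂².
With P₁ − P_atm = 120000 Pa, v₂ = √(2gh + 2ΔP/ρ) = √(2·9.81·7.50 + 2·120000/1260) = 18.4 m/s.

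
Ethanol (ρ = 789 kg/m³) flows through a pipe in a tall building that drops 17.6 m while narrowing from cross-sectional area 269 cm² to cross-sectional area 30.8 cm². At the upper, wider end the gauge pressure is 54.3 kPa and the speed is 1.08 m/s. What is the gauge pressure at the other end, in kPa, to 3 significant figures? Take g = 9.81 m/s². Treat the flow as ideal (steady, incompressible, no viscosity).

P₂ ≈ 156 kPa

Continuity gives A₁v₁ = A₂v₂, so v₂ = (269 cm²)/(30.8 cm²) × 1.08 m/s = 9.43 m/s.
Energy conservation along the streamline gives P₂ = P₁ − ½ρ(v₂² − v₁²) − ρg(h₂ − h₁).
P₂ = 54300 + ½·789·(1.08² − 9.43²) − 789·9.81·(−17.6) = 54300 + (-34600) − (-136000) = 156000 Pa.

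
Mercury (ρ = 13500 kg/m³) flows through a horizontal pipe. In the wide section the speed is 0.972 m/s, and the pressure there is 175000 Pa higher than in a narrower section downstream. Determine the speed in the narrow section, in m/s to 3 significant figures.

v₂ ≈ 5.18 m/s

Horizontal Bernoulli: P₁ + ½ρv₁² = P₂ + ½ρv₂², so v₂² = v₁² + 2(P₁ − P₂)/ρ.
v₂ = √(0.972² + 2·175000/13500) = √(0.945 + 25.9) = 5.18 m/s.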